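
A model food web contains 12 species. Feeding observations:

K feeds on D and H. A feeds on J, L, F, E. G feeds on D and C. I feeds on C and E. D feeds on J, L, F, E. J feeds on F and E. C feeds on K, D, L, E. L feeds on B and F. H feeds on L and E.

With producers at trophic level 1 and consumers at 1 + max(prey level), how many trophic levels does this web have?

6

Producers (level 1): B, F, E.
B → L → H → K → C → G gives G level 6.
No species has a prey at level 6, so no species reaches level 7.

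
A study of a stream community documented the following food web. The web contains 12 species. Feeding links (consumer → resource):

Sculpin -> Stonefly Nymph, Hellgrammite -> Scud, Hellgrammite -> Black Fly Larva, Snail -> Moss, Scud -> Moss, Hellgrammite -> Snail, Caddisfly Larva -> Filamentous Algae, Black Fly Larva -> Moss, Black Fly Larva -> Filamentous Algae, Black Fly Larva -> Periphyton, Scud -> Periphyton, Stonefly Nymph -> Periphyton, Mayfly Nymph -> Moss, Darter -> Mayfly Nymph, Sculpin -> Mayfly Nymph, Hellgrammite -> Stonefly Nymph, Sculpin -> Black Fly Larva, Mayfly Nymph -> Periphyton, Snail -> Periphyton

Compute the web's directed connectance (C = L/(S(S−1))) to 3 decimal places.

C = 0.144

The web has S = 12 species and L = 19 feeding links.
C = L / (S(S−1)) = 19 / 132 = 0.1439 ≈ 0.144.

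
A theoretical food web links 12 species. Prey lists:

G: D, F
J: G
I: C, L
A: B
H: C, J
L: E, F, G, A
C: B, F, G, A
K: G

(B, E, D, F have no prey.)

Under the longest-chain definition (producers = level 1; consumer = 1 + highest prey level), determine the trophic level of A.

B is a producer → level 1.
A eats B → level 2.

Trophic level 2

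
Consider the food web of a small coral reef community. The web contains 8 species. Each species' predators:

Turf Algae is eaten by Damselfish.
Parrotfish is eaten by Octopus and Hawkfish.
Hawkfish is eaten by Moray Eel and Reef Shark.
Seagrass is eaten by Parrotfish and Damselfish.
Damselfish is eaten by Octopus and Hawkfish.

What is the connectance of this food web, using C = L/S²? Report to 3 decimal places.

The web has S = 8 species and L = 9 feeding links.
C = L / S² = 9 / 64 = 0.1406 ≈ 0.141.

C = 0.141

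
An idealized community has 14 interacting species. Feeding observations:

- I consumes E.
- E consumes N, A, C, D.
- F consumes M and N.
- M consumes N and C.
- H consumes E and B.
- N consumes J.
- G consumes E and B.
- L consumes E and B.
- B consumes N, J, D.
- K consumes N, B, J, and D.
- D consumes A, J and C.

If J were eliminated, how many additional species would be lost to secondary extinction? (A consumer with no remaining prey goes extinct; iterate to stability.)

1

Remove J.
Round 1: N (all prey gone) → extinct.
No further losses. Total secondary extinctions: 1.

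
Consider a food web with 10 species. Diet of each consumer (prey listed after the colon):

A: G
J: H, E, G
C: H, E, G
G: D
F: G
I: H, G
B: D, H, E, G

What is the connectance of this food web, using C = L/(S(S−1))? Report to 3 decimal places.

The web has S = 10 species and L = 15 feeding links.
C = L / (S(S−1)) = 15 / 90 = 0.1667 ≈ 0.167.

C = 0.167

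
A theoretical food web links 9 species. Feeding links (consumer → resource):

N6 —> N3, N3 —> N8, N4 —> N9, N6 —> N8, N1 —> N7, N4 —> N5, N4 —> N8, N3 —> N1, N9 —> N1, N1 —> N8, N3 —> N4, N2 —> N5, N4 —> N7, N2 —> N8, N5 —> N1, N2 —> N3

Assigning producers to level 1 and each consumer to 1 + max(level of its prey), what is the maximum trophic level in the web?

6

Producers (level 1): N7, N8.
N7 → N1 → N5 → N4 → N3 → N2 gives N2 level 6.
No species has a prey at level 6, so no species reaches level 7.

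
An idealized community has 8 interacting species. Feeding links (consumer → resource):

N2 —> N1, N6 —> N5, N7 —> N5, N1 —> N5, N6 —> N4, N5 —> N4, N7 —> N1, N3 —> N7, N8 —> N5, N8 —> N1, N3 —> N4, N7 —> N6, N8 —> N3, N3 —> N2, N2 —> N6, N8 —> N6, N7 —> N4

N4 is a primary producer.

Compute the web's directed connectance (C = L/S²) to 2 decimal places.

C = 0.27

The web has S = 8 species and L = 17 feeding links.
C = L / S² = 17 / 64 = 0.2656 ≈ 0.27.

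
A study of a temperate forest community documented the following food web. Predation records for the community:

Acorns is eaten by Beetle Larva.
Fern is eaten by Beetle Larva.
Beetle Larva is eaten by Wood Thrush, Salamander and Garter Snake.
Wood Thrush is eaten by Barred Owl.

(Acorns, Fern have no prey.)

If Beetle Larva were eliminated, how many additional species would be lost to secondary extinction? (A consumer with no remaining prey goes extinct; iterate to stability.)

4

Remove Beetle Larva.
Round 1: Salamander (all prey gone), Garter Snake (all prey gone), Wood Thrush (all prey gone) → extinct.
Round 2: Barred Owl (all prey gone) → extinct.
No further losses. Total secondary extinctions: 4.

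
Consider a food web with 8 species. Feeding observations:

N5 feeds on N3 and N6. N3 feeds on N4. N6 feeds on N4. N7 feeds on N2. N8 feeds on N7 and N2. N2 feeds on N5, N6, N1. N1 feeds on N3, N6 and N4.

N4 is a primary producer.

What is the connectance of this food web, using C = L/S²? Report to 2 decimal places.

C = 0.20

The web has S = 8 species and L = 13 feeding links.
C = L / S² = 13 / 64 = 0.2031 ≈ 0.20.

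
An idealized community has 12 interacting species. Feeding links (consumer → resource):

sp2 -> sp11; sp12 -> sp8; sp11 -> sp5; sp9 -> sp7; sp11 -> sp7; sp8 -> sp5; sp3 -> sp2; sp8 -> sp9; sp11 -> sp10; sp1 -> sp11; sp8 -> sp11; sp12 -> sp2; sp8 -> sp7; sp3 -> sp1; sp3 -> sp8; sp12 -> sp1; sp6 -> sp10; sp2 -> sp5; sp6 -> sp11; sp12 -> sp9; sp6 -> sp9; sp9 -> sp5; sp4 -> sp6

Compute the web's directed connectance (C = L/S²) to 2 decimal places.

C = 0.16

The web has S = 12 species and L = 23 feeding links.
C = L / S² = 23 / 144 = 0.1597 ≈ 0.16.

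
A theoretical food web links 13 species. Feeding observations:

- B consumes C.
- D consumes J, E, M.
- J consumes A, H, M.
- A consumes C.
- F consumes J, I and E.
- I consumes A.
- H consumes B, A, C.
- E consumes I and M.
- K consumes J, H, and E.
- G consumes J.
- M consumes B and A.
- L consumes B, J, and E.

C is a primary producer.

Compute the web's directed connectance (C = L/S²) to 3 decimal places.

The web has S = 13 species and L = 26 feeding links.
C = L / S² = 26 / 169 = 0.1538 ≈ 0.154.

C = 0.154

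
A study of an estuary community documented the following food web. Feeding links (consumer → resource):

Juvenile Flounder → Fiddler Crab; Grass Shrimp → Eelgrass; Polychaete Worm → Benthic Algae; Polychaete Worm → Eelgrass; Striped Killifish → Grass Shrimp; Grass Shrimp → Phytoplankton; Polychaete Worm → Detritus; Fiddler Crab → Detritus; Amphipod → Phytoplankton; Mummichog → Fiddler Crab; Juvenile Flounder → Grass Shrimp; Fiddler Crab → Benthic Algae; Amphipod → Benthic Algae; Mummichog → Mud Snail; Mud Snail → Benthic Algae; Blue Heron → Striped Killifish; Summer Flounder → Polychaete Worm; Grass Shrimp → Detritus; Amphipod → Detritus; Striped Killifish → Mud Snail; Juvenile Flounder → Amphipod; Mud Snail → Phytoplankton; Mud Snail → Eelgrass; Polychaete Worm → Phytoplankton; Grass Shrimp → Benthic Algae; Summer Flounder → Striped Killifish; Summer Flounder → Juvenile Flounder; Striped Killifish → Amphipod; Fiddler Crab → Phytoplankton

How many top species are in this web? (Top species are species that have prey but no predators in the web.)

3

Top species (has prey, but nothing eats it): Mummichog, Blue Heron, Summer Flounder.
Count: 3.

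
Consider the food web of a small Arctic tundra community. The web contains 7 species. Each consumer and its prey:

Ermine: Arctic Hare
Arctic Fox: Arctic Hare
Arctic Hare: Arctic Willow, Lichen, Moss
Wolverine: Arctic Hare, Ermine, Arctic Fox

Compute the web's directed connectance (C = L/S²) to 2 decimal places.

The web has S = 7 species and L = 8 feeding links.
C = L / S² = 8 / 49 = 0.1633 ≈ 0.16.

C = 0.16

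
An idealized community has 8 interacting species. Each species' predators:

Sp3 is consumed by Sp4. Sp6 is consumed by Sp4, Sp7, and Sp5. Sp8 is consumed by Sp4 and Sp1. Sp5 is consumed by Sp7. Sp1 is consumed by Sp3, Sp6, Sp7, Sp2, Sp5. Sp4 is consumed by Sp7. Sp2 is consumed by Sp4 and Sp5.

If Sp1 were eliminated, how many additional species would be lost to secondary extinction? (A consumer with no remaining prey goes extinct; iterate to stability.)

Remove Sp1.
Round 1: Sp3 (all prey gone), Sp2 (all prey gone), Sp6 (all prey gone) → extinct.
Round 2: Sp5 (all prey gone) → extinct.
No further losses. Total secondary extinctions: 4.

4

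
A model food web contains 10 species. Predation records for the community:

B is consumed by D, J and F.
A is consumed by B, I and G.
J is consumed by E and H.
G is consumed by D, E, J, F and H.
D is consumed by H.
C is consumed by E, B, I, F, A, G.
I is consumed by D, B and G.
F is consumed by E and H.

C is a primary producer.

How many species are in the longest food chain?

One longest chain: C → A → I → B → J → E.
It has 6 species and 5 links.

6 species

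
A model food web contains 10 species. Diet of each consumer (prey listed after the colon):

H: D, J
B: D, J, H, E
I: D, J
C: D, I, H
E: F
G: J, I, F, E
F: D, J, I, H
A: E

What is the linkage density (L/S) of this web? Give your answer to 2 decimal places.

There are L = 21 links among S = 10 species.
L/S = 21/10 = 2.1000 ≈ 2.10.

L/S = 2.10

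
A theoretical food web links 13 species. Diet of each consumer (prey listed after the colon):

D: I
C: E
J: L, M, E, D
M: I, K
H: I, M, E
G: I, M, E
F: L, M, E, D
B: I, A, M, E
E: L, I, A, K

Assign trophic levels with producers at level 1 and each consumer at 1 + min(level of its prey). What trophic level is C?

L is a producer → level 1.
E eats L → level 2.
C eats E → level 3.
No prey of C is below level 2, so 3 is the minimum.

Trophic level 3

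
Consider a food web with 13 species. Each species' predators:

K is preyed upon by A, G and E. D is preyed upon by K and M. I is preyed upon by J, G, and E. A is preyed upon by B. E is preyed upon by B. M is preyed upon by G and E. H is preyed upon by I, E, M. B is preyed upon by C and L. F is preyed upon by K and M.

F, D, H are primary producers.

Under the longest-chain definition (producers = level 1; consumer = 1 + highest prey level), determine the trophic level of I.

Trophic level 2

H is a producer → level 1.
I eats H → level 2.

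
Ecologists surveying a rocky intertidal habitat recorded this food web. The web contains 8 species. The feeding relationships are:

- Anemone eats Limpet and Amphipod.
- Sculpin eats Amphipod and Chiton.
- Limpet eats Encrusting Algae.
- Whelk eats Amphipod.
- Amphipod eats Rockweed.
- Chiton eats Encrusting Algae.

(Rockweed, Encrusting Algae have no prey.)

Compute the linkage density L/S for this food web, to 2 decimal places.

L/S = 1.00

There are L = 8 links among S = 8 species.
L/S = 8/8 = 1.0000 ≈ 1.00.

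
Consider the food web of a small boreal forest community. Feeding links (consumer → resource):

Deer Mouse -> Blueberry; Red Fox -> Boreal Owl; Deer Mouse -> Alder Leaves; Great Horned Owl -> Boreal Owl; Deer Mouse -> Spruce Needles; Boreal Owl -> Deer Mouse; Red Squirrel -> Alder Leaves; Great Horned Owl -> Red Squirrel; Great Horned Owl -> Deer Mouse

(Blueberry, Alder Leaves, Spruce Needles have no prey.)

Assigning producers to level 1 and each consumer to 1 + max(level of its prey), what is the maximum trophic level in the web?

Producers (level 1): Blueberry, Alder Leaves, Spruce Needles.
Blueberry → Deer Mouse → Boreal Owl → Great Horned Owl gives Great Horned Owl level 4.
No species has a prey at level 4, so no species reaches level 5.

4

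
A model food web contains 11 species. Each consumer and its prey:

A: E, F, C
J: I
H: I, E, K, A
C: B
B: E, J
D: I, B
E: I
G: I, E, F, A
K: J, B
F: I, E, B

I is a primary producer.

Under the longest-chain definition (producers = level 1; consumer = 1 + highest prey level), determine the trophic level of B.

I is a producer → level 1.
E eats I → level 2.
B eats E (level 2); other prey at levels: J 2 → level 3.

Trophic level 3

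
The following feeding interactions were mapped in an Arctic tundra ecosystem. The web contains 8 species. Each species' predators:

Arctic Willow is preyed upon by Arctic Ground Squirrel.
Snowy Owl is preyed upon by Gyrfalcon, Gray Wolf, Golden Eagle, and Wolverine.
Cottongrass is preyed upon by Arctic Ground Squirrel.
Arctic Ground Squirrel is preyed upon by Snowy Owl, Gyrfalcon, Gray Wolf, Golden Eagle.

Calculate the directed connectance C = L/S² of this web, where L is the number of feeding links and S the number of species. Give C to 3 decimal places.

C = 0.156

The web has S = 8 species and L = 10 feeding links.
C = L / S² = 10 / 64 = 0.1562 ≈ 0.156.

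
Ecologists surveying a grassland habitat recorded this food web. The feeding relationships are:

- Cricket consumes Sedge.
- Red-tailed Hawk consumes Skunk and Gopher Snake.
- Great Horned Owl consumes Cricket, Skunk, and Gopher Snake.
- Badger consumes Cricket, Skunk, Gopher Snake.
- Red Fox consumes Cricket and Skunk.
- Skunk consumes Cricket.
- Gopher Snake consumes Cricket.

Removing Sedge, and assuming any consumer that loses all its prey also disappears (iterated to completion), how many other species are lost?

7

Remove Sedge.
Round 1: Cricket (all prey gone) → extinct.
Round 2: Gopher Snake (all prey gone), Skunk (all prey gone) → extinct.
Round 3: Red-tailed Hawk (all prey gone), Badger (all prey gone), Great Horned Owl (all prey gone), Red Fox (all prey gone) → extinct.
No further losses. Total secondary extinctions: 7.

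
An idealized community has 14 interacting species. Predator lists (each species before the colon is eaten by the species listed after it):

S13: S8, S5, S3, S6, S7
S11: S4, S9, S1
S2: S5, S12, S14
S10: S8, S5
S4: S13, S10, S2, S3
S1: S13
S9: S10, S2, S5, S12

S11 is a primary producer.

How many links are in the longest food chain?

One longest chain: S11 → S4 → S13 → S8.
It has 4 species and 3 links.

3 links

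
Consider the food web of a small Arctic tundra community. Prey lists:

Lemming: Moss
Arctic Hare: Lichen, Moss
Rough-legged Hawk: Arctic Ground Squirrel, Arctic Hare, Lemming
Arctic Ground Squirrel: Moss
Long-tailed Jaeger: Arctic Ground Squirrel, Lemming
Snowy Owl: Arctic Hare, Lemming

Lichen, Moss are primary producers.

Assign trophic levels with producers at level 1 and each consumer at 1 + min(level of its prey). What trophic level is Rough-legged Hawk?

Moss is a producer → level 1.
Arctic Ground Squirrel eats Moss → level 2.
Rough-legged Hawk eats Arctic Ground Squirrel → level 3.
No prey of Rough-legged Hawk is below level 2, so 3 is the minimum.

Trophic level 3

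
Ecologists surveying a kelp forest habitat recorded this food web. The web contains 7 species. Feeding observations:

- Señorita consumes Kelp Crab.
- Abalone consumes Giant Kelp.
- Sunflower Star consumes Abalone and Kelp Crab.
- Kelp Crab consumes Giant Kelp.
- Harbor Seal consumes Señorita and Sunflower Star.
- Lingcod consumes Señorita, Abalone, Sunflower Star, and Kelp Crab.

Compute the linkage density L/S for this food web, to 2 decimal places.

L/S = 1.57

There are L = 11 links among S = 7 species.
L/S = 11/7 = 1.5714 ≈ 1.57.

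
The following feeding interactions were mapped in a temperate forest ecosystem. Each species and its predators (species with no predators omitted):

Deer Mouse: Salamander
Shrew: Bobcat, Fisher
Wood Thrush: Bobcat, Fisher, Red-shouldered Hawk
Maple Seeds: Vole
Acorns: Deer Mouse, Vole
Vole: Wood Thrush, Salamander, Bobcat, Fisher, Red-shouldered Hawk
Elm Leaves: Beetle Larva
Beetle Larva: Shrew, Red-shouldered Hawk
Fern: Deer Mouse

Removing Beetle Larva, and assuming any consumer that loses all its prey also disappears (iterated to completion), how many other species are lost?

Remove Beetle Larva.
Round 1: Shrew (all prey gone) → extinct.
No further losses. Total secondary extinctions: 1.

1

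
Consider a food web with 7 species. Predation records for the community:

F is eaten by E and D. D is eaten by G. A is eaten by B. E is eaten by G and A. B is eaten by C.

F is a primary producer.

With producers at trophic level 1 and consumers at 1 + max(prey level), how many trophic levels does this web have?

Producers (level 1): F.
F → E → A → B → C gives C level 5.
No species has a prey at level 5, so no species reaches level 6.

5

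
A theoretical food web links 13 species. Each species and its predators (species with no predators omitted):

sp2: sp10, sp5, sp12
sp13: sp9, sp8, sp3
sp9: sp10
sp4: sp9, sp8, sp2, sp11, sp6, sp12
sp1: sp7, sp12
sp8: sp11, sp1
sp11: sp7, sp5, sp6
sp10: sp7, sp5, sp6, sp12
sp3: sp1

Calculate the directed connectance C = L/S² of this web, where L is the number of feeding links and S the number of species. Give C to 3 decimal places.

C = 0.148

The web has S = 13 species and L = 25 feeding links.
C = L / S² = 25 / 169 = 0.1479 ≈ 0.148.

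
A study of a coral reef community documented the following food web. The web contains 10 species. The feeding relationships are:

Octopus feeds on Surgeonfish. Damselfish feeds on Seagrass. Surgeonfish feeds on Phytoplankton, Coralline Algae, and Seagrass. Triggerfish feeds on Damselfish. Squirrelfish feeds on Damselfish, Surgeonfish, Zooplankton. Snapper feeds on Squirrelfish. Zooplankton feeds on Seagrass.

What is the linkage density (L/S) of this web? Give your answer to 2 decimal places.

There are L = 11 links among S = 10 species.
L/S = 11/10 = 1.1000 ≈ 1.10.

L/S = 1.10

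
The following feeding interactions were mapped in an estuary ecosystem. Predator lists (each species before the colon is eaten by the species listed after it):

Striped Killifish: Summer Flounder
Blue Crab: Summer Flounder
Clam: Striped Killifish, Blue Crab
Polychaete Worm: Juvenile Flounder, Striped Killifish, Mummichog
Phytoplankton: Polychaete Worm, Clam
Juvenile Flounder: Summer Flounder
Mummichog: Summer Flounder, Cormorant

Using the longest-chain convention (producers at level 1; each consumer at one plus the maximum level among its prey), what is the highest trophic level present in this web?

4

Producers (level 1): Phytoplankton.
Phytoplankton → Polychaete Worm → Mummichog → Cormorant gives Cormorant level 4.
No species has a prey at level 4, so no species reaches level 5.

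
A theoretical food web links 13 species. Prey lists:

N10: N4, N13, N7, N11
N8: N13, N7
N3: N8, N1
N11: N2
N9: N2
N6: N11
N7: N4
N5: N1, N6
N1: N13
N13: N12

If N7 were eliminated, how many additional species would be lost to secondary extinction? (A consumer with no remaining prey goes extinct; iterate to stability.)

0

Remove N7.
Every predator of it retains at least one other prey: N8 still has N13; N10 still has N4, N13, N11.
No consumer loses all prey, so no secondary extinctions occur.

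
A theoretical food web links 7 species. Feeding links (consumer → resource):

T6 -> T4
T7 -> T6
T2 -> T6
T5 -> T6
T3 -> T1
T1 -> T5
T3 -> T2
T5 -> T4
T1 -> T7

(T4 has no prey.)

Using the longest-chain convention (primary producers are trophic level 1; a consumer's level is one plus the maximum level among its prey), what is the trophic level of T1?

Trophic level 4

T4 is a producer → level 1.
T6 eats T4 → level 2.
T5 eats T6 (level 2); other prey at levels: T4 1 → level 3.
T1 eats T5 (level 3); other prey at levels: T7 3 → level 4.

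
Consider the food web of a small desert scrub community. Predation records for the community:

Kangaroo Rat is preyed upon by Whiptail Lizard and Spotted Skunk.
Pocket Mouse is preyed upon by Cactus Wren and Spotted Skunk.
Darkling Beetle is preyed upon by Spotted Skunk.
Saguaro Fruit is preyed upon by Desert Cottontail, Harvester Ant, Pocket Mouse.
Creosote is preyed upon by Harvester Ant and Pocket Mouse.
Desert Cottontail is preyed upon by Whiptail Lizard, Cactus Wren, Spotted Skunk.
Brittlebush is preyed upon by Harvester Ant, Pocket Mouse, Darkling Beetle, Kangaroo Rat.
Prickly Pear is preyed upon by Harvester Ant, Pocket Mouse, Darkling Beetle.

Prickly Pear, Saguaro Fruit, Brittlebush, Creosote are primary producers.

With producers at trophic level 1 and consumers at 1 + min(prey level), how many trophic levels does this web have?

3

Producers (level 1): Prickly Pear, Saguaro Fruit, Brittlebush, Creosote.
Following each consumer down to its lowest-level prey: Saguaro Fruit → Desert Cottontail → Whiptail Lizard (levels 1 through 3).
All prey of Whiptail Lizard (Desert Cottontail 2, Kangaroo Rat 2) are at level 2 or above, so Whiptail Lizard is at level 1 + 2 = 3.
Every consumer has at least one prey at level 2 or below, so none exceeds level 3.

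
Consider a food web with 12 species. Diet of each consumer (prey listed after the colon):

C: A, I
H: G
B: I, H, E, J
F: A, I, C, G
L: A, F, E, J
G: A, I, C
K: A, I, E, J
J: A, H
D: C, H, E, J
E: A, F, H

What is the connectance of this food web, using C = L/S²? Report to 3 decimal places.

The web has S = 12 species and L = 31 feeding links.
C = L / S² = 31 / 144 = 0.2153 ≈ 0.215.

C = 0.215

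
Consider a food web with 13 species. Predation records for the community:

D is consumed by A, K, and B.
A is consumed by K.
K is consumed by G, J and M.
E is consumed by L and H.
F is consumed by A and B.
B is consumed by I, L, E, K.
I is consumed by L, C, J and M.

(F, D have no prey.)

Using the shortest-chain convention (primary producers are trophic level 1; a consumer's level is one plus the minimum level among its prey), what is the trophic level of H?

F is a producer → level 1.
B eats F → level 2.
E eats B → level 3.
H eats E → level 4.
No prey of H is below level 3, so 4 is the minimum.

Trophic level 4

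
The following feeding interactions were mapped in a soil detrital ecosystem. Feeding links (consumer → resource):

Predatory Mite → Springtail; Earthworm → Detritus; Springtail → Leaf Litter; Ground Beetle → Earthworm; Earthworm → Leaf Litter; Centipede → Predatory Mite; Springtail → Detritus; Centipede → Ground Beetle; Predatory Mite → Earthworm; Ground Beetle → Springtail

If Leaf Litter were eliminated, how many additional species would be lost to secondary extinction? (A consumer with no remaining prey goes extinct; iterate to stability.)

Remove Leaf Litter.
Every predator of it retains at least one other prey: Earthworm still has Detritus; Springtail still has Detritus.
No consumer loses all prey, so no secondary extinctions occur.

0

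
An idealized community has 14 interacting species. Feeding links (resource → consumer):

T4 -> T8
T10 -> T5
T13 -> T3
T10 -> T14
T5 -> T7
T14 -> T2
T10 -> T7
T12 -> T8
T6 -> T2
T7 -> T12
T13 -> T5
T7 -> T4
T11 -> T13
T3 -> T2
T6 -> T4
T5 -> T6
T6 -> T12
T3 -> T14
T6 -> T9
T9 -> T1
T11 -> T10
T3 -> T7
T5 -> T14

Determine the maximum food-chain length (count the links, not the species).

5 links

One longest chain: T11 → T10 → T5 → T6 → T12 → T8.
It has 6 species and 5 links.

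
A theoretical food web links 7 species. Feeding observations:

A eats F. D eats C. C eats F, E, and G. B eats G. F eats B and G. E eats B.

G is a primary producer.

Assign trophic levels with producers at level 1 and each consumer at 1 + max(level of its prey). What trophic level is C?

G is a producer → level 1.
B eats G → level 2.
E eats B → level 3.
C eats E (level 3); other prey at levels: G 1, F 3 → level 4.

Trophic level 4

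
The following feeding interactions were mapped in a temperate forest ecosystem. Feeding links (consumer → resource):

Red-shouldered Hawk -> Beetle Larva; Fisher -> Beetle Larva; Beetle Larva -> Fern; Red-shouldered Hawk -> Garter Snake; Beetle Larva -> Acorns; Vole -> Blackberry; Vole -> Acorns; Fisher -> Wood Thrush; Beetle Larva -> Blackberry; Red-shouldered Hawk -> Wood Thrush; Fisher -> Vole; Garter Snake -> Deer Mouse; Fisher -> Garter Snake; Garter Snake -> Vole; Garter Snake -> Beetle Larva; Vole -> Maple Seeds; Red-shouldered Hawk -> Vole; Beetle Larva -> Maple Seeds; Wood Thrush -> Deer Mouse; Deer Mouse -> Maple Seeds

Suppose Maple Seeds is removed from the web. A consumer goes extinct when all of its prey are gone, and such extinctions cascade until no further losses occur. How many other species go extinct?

2

Remove Maple Seeds.
Round 1: Deer Mouse (all prey gone) → extinct.
Round 2: Wood Thrush (all prey gone) → extinct.
No further losses. Total secondary extinctions: 2.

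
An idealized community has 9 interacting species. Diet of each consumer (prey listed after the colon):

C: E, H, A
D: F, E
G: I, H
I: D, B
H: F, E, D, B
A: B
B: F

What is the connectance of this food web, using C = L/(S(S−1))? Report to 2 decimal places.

C = 0.21

The web has S = 9 species and L = 15 feeding links.
C = L / (S(S−1)) = 15 / 72 = 0.2083 ≈ 0.21.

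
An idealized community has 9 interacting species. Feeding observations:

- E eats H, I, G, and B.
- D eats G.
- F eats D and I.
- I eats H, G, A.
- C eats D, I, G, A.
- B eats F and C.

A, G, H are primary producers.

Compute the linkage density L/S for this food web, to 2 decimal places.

There are L = 16 links among S = 9 species.
L/S = 16/9 = 1.7778 ≈ 1.78.

L/S = 1.78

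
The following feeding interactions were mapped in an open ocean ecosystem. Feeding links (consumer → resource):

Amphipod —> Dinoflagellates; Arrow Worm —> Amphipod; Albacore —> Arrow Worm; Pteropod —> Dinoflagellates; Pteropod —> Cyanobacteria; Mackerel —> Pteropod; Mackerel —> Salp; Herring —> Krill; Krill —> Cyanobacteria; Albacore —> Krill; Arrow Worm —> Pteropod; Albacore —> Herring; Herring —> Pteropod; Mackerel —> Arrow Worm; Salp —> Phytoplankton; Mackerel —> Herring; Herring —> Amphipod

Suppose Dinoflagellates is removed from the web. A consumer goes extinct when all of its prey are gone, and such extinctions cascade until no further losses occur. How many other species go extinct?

1

Remove Dinoflagellates.
Round 1: Amphipod (all prey gone) → extinct.
No further losses. Total secondary extinctions: 1.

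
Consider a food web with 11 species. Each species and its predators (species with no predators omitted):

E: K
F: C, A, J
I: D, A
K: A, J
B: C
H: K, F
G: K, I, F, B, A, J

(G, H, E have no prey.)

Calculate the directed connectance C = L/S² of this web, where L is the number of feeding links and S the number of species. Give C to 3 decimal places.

The web has S = 11 species and L = 17 feeding links.
C = L / S² = 17 / 121 = 0.1405 ≈ 0.140.

C = 0.140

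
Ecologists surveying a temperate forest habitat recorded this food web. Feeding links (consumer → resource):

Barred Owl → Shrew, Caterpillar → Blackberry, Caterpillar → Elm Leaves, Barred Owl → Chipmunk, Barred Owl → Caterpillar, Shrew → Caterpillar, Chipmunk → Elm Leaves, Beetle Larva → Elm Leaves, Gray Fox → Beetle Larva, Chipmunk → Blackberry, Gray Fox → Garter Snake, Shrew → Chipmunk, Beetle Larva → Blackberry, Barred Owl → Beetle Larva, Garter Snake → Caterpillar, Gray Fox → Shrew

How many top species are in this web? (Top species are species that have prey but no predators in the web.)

Top species (has prey, but nothing eats it): Gray Fox, Barred Owl.
Count: 2.

2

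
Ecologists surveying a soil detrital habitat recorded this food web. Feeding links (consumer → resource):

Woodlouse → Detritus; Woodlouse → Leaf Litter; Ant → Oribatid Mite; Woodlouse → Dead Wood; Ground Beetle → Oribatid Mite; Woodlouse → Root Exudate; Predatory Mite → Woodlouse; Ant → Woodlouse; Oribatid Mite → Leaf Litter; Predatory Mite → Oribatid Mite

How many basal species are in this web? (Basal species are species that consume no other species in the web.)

Basal species (no prey listed): Detritus, Leaf Litter, Dead Wood, Root Exudate.
Count: 4.

4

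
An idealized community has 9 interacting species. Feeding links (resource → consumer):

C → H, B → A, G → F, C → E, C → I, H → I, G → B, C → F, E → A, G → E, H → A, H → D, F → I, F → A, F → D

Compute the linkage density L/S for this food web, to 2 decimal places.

There are L = 15 links among S = 9 species.
L/S = 15/9 = 1.6667 ≈ 1.67.

L/S = 1.67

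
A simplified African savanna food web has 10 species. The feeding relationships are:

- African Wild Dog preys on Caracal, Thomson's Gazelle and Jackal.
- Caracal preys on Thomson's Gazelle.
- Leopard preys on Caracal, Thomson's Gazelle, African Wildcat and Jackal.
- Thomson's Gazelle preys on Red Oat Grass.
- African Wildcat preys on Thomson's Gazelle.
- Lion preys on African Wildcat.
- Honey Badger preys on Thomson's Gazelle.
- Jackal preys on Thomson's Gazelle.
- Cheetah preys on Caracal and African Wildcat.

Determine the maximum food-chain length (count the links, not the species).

One longest chain: Red Oat Grass → Thomson's Gazelle → Caracal → African Wild Dog.
It has 4 species and 3 links.

3 links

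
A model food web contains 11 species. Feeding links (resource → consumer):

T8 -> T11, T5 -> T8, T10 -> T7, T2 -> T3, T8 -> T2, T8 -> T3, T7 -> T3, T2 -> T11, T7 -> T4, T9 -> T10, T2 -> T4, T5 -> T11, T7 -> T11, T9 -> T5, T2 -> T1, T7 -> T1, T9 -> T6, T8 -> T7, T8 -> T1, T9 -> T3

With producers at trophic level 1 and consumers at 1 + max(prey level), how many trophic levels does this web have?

Producers (level 1): T9.
T9 → T5 → T8 → T7 → T4 gives T4 level 5.
No species has a prey at level 5, so no species reaches level 6.

5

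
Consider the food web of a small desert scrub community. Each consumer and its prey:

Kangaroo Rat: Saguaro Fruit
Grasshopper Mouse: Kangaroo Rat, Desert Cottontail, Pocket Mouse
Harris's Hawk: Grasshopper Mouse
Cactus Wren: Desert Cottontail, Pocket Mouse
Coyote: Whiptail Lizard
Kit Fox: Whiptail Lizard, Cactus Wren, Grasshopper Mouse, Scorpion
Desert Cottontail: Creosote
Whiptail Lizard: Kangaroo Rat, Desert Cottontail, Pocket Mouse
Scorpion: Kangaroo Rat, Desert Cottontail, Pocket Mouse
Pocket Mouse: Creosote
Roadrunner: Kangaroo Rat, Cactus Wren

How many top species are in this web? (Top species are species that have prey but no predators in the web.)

Top species (has prey, but nothing eats it): Roadrunner, Coyote, Harris's Hawk, Kit Fox.
Count: 4.

4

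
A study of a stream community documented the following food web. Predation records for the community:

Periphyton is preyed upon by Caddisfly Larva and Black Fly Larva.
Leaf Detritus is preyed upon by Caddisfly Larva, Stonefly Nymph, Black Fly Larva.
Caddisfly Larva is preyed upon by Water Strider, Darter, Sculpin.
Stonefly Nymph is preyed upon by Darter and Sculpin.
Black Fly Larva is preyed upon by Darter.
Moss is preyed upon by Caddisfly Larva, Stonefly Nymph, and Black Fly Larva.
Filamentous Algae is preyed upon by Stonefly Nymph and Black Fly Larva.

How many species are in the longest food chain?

3 species

One longest chain: Periphyton → Caddisfly Larva → Sculpin.
It has 3 species and 2 links.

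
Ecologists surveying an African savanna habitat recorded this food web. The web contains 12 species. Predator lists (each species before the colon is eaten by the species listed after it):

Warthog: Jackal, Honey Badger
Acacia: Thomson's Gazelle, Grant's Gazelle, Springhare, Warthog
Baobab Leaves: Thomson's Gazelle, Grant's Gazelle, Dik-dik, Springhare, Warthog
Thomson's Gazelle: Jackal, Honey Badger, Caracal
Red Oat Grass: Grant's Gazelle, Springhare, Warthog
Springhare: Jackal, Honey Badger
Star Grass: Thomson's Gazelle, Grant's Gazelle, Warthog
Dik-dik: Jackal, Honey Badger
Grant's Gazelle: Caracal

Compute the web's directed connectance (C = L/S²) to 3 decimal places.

The web has S = 12 species and L = 25 feeding links.
C = L / S² = 25 / 144 = 0.1736 ≈ 0.174.

C = 0.174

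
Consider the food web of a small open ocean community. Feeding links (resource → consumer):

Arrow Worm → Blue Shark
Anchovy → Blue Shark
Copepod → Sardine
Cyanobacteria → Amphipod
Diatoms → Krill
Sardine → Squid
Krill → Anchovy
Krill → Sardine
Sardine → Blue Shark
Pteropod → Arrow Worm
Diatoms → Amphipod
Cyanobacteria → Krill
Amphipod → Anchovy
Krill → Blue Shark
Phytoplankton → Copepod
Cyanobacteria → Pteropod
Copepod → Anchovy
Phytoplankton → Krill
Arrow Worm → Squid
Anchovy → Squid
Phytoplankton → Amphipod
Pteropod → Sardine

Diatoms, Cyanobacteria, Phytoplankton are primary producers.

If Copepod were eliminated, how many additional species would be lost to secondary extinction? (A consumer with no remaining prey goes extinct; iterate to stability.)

0

Remove Copepod.
Every predator of it retains at least one other prey: Anchovy still has Amphipod, Krill; Sardine still has Pteropod, Krill.
No consumer loses all prey, so no secondary extinctions occur.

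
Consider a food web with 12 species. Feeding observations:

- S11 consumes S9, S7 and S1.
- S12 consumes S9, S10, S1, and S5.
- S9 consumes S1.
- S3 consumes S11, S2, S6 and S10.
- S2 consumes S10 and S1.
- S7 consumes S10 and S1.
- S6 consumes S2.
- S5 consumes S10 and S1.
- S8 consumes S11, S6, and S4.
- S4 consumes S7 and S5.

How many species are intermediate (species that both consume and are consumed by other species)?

7

Intermediate species (has both prey and predators): S9, S5, S2, S7, S11, S6, S4.
Count: 7.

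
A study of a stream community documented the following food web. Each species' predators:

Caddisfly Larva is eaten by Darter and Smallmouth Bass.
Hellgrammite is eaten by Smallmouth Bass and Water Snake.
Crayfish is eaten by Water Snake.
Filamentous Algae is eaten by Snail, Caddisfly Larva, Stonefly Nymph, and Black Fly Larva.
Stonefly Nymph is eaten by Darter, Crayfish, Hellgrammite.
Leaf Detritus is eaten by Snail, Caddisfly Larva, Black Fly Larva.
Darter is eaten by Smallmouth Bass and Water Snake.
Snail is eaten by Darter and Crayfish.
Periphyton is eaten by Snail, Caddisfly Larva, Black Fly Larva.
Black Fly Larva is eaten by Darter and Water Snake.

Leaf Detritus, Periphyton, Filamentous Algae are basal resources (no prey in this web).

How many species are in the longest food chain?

4 species

One longest chain: Filamentous Algae → Stonefly Nymph → Hellgrammite → Water Snake.
It has 4 species and 3 links.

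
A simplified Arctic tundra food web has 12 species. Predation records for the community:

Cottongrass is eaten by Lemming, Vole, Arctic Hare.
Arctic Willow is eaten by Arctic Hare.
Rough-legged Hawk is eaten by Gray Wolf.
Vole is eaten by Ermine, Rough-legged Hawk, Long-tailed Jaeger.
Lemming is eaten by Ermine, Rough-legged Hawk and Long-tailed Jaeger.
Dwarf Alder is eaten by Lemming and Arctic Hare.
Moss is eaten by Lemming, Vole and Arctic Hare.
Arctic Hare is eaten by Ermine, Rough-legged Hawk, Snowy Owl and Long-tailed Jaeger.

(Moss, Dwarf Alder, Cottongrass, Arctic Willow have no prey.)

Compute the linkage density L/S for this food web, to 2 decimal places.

There are L = 20 links among S = 12 species.
L/S = 20/12 = 1.6667 ≈ 1.67.

L/S = 1.67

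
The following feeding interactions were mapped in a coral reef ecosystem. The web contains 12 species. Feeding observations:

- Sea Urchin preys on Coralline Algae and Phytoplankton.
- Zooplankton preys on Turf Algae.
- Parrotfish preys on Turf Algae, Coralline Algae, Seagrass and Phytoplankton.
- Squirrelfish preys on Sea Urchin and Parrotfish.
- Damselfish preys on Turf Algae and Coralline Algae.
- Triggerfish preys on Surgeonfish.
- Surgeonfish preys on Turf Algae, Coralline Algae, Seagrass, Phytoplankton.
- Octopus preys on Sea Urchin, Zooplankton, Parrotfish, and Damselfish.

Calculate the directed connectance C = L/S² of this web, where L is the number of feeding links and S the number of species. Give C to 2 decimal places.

C = 0.14

The web has S = 12 species and L = 20 feeding links.
C = L / S² = 20 / 144 = 0.1389 ≈ 0.14.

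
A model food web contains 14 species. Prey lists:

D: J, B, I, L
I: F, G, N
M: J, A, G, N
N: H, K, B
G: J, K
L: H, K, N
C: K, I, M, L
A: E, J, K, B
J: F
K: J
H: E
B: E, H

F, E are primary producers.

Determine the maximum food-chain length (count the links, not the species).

5 links

One longest chain: F → J → K → N → I → D.
It has 6 species and 5 links.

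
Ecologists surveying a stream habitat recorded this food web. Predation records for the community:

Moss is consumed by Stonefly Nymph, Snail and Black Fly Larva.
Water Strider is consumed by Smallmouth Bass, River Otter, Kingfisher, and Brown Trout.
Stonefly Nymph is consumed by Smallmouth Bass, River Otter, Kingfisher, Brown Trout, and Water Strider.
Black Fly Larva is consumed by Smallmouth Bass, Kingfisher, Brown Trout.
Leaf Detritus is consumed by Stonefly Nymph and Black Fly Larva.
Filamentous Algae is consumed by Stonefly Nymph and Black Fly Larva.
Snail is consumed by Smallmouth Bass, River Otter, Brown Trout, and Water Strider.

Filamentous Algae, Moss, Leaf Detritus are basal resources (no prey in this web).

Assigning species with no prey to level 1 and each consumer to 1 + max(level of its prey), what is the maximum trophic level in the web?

4

Basal resources (level 1): Filamentous Algae, Moss, Leaf Detritus.
Filamentous Algae → Stonefly Nymph → Water Strider → River Otter gives River Otter level 4.
No species has a prey at level 4, so no species reaches level 5.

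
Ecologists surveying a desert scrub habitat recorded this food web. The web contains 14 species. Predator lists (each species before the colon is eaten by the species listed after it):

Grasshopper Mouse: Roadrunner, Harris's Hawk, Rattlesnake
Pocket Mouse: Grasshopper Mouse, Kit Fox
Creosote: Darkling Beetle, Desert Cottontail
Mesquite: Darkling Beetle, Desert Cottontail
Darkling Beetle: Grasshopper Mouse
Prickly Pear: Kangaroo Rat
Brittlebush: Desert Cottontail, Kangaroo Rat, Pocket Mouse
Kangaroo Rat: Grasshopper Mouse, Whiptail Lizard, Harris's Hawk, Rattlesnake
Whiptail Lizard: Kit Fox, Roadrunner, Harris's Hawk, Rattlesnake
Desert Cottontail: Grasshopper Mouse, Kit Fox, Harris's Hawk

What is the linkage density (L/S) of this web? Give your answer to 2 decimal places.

L/S = 1.79

There are L = 25 links among S = 14 species.
L/S = 25/14 = 1.7857 ≈ 1.79.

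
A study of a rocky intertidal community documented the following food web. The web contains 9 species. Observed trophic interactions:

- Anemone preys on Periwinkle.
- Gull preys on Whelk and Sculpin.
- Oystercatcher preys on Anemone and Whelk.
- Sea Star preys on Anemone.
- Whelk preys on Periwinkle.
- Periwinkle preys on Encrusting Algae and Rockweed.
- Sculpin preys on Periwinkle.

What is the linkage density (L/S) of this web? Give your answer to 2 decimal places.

There are L = 10 links among S = 9 species.
L/S = 10/9 = 1.1111 ≈ 1.11.

L/S = 1.11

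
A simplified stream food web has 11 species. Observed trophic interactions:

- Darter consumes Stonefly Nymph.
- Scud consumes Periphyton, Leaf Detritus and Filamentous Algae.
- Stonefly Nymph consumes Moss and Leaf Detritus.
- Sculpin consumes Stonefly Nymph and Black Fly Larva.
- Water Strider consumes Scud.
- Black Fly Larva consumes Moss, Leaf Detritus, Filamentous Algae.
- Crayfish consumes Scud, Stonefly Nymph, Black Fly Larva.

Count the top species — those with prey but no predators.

4

Top species (has prey, but nothing eats it): Crayfish, Darter, Sculpin, Water Strider.
Count: 4.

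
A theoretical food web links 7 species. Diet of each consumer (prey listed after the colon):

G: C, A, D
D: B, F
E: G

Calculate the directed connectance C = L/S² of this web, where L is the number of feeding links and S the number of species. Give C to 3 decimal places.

The web has S = 7 species and L = 6 feeding links.
C = L / S² = 6 / 49 = 0.1224 ≈ 0.122.

C = 0.122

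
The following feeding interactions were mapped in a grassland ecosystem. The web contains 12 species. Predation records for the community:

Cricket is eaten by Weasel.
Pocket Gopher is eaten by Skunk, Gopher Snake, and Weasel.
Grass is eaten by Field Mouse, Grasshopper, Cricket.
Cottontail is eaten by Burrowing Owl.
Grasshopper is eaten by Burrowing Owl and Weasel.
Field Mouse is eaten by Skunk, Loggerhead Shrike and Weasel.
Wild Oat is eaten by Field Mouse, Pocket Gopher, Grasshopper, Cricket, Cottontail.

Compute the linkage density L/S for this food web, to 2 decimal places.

L/S = 1.50

There are L = 18 links among S = 12 species.
L/S = 18/12 = 1.5000 ≈ 1.50.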